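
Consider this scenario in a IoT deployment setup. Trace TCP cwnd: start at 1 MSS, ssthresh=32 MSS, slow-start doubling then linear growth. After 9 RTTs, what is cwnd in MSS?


RTT 0: cwnd = 1 MSS (initial)
RTT 1: cwnd = 2 MSS (slow start, doubled)
RTT 2: cwnd = 4 MSS (slow start, doubled)
RTT 3: cwnd = 8 MSS (slow start, doubled)
RTT 4: cwnd = 16 MSS (slow start, doubled)
RTT 5: cwnd = 32 MSS (slow start, doubled)
RTT 6: cwnd = 33 MSS (congestion avoidance, +1)
RTT 7: cwnd = 34 MSS (congestion avoidance, +1)
RTT 8: cwnd = 35 MSS (congestion avoidance, +1)
RTT 9: cwnd = 36 MSS (congestion avoidance, +1)

36


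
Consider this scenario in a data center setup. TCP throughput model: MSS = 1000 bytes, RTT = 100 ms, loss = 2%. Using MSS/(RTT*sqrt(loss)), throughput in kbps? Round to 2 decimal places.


Given: MSS = 1000 bytes, RTT = 100 ms, loss = 2%
RTT in seconds = 100 / 1000 = 0.1
Loss rate = 2% = 0.02
sqrt(loss) = sqrt(0.02) = 0.141421356237
Throughput (bytes/s) = 1000 / (0.1 * 0.141421356237) = 70710.6781
Throughput (kbps) = 70710.6781 * 8 / 1000 = 565.685425 -> 565.69 kbps (2 dp)

565.69


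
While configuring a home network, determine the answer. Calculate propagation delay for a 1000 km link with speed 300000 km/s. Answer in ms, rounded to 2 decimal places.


Given: distance = 1000 km, speed = 300000 km/s
Delay = distance / speed = 1000 / 300000 seconds
Delay in ms = 1000 * 1000 / 300000
Delay = 3.3333 ms
Rounded to 2 dp = 3.33 ms

3.33


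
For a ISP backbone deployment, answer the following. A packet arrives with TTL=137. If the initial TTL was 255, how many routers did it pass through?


Given: initial TTL = 255, received TTL = 137
Hops = initial TTL - received TTL
Hops = 255 - 137 = 118

118


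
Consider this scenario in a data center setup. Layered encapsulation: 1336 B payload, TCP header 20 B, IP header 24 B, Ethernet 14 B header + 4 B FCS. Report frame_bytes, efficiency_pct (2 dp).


TCP segment = 1336 + 20 = 1356 B
IP packet = 1356 + 24 = 1380 B
Ethernet frame = 1380 + 14 + 4 = 1398 B
Efficiency = app / frame = 1336 / 1398 = 0.955651 = 95.5651% -> 95.57% (2 dp)

1398, 95.57


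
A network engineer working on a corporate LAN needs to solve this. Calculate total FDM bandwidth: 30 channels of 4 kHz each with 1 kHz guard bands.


Given: 30 channels, 4 kHz each, guard = 1 kHz
Channel bandwidth = 30 * 4 = 120 kHz
Guard bands = 29 gaps * 1 kHz = 29 kHz
Total = 120 + 29 = 149 kHz

149


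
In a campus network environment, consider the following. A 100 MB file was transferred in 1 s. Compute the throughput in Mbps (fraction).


Given: file = 100 MB, time = 1 s
File in Mb = 100 * 8 = 800 Mb
Throughput = 800 / 1 Mbps
Throughput = 800 Mbps

800


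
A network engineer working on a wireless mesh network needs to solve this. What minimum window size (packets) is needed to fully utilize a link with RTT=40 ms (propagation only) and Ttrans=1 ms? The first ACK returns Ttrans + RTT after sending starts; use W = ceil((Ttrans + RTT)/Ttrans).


Given: Ttrans = 1 ms, RTT = 40 ms (= 2 * Tprop, Tprop = 20 ms)
Time until first ACK returns = Ttrans + RTT = 1 + 40 = 41 ms
Need W * Ttrans >= Ttrans + RTT  ->  W >= (Ttrans + RTT) / Ttrans
(Ttrans + RTT) / Ttrans = 41 / 1 = 41
W_min = ceil(41) = 41

41


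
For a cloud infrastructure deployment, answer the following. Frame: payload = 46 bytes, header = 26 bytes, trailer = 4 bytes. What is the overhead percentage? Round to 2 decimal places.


Given: payload = 46 B, header = 26 B, trailer = 4 B
Overhead bytes = header + trailer = 26 + 4 = 30
Total frame = payload + overhead = 46 + 30 = 76
Overhead % = 30 / 76 * 100 = 39.4737% -> 39.47% (2 dp)

39.47


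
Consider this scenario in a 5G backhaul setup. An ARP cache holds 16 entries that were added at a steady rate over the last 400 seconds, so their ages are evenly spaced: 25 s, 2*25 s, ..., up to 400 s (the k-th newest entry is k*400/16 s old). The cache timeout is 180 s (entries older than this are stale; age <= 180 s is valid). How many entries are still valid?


Ages are k * 400/16 s for k = 1..16 (spacing = 25.0000 s).
Entry k is valid iff k * 400/16 <= 180 iff k <= 16 * 180 / 400 = 7.2000
n_valid = floor(7.2000) = 7
(n_stale = 16 - 7 = 9)

7


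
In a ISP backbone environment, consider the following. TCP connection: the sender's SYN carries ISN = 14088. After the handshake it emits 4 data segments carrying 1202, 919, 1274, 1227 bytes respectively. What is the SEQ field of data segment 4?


The SYN occupies sequence number ISN = 14088, so the first data byte is ISN + 1 = 14089.
SEQ of data segment i = (ISN + 1) + sum of payload sizes of segments 1..i-1.
Segment 1: SEQ = 14089, payload = 1202 bytes
Segment 2: SEQ = 15291, payload = 919 bytes
Segment 3: SEQ = 16210, payload = 1274 bytes
Segment 4: SEQ = 17484, payload = 1227 bytes
SEQ of segment 4 = 14089 + 1202 + 919 + 1274 = 17484

17484


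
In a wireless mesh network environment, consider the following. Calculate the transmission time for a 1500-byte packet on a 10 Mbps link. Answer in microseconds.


Given: packet = 1500 bytes, bandwidth = 10 Mbps
Packet in bits = 1500 * 8 = 12000 bits
Bandwidth = 10 * 10^6 = 10000000 bps
Time = 12000 / 10000000 seconds
Time in us = 12000 * 10^6 / 10000000 = 1200

1200


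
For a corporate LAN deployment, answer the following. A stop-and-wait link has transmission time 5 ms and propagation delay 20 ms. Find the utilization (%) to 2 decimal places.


Given: Ttrans = 5 ms, Tprop = 20 ms
RTT = 2 * Tprop = 2 * 20 = 40 ms
U = Ttrans / (Ttrans + RTT)
U = 5 / (5 + 40)
U = 5 / 45 = 0.111111
U% = 11.11%

11.11


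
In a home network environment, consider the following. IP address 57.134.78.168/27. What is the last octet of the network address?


Given: IP = 57.134.78.168, prefix = /27
Subnet mask = 255.255.255.224
Last octet of IP: 168
Last octet of mask: 224
Network last octet = 168 AND 224 = 160

160


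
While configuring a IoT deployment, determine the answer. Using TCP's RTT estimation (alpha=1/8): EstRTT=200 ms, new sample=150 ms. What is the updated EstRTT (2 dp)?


Given: EstRTT = 200 ms, SampleRTT = 150 ms, alpha = 1/8
New EstRTT = (1 - alpha) * EstRTT + alpha * SampleRTT
(7/8) * 200 = 175
(1/8) * 150 = 18.75
New EstRTT = 175 + 18.75 = 193.75 ms -> 193.75 ms (2 dp)

193.75


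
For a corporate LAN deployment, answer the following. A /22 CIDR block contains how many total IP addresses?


Given: CIDR prefix /22
Host bits = 32 - 22 = 10
Total addresses = 2^10 = 1024

1024


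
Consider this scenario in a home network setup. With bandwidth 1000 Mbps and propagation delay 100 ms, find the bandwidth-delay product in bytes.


Given: bandwidth = 1000 Mbps, delay = 100 ms
BDP in bits = 1000 * 10^6 * 100 / 1000
BDP in bits = 100000000
BDP in bytes = 100000000 / 8 = 12500000

12500000


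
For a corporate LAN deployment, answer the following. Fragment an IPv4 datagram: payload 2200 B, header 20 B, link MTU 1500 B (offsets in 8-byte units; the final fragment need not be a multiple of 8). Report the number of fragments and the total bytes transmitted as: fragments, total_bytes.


Max data per non-final fragment = floor((MTU - header)/8)*8 = floor((1500 - 20)/8)*8 = floor(1480/8)*8 = 1480 B
Final fragment needs no 8-byte alignment: it can carry up to MTU - header = 1480 B
Non-final fragments needed = ceil((payload - 1480) / 1480) = ceil(720/1480) = ceil(0.4865) = 1
Number of fragments = 1 + 1 = 2
Fragment sizes (data): 1 * 1480 B + 720 B (last, 720 <= 1480 OK)
Total bytes sent = payload + n_frags * header = 2200 + 2*20 = 2200 + 40 = 2240 B

2, 2240


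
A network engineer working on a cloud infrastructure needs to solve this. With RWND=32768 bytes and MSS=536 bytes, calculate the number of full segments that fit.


Given: RWND = 32768 bytes, MSS = 536 bytes
Full segments = floor(RWND / MSS)
Full segments = floor(32768 / 536)
Full segments = floor(61.1343) = 61

61


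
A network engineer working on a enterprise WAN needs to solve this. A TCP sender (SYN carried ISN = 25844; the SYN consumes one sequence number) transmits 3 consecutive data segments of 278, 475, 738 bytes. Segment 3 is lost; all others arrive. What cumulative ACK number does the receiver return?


SYN uses sequence number 25844; first data byte = ISN + 1 = 25845.
Segment 1: SEQ = 25845, len = 278 B, covers [25845, 26122]
Segment 2: SEQ = 26123, len = 475 B, covers [26123, 26597]
Segment 3: SEQ = 26598, len = 738 B, covers [26598, 27335] [LOST]
In-order data received: bytes [25845, 26597] (segments 1..2).
Segment 3 missing -> gap begins at byte 26598.
Cumulative ACK = next expected in-order byte = 25845 + 278 + 475 = 26598

26598


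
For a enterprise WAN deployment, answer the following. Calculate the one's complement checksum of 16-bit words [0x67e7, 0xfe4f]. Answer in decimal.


Given words: [0x67e7, 0xfe4f]
Step 1: Sum all words
Raw sum = 26599 + 65103 = 91702
Step 2: Fold carry: (26166 + 1) = 26167
One's complement = ~26167 & 0xFFFF = 39368

39368


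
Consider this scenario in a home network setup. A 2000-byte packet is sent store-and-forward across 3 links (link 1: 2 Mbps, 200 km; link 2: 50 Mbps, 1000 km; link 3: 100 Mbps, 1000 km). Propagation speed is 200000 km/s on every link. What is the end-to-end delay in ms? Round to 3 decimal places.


Packet = 2000 bytes = 16000 bits. Store-and-forward: sum (t_trans + t_prop) per link.
Link 1: t_trans = 16000/(2*10^6) s = 8.0000 ms; t_prop = 200/200000 s = 1.0000 ms; subtotal = 9.0000 ms
Link 2: t_trans = 16000/(50*10^6) s = 0.3200 ms; t_prop = 1000/200000 s = 5.0000 ms; subtotal = 5.3200 ms
Link 3: t_trans = 16000/(100*10^6) s = 0.1600 ms; t_prop = 1000/200000 s = 5.0000 ms; subtotal = 5.1600 ms
End-to-end = 9.0000 + 5.3200 + 5.1600 = 19.4800 ms -> 19.480 ms (3 dp)

19.480


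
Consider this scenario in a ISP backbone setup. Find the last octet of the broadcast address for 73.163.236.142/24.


Given: IP = 73.163.236.142, prefix = /24
Host bits = 32 - 24 = 8
Network last octet = 142 AND mask = 0
Host part size = 2^8 - 1 = 255
Broadcast last octet = 0 OR 255 = 255

255


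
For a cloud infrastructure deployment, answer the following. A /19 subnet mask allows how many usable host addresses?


Given: subnet mask /19
Host bits = 32 - 19 = 13
Total addresses = 2^13 = 8192
Usable hosts = 8192 - 2 (network + broadcast) = 8190

8190


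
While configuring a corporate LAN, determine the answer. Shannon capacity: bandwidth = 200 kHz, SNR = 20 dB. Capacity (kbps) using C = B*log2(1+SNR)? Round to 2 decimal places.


Given: B = 200 kHz, SNR = 20 dB
SNR linear = 10^(20/10) = 100
1 + SNR = 101
log2(101) = 6.6582114828
C = 200 * 1000 * 6.6582114828 = 1331642.2966 bps
C = 1331.642297 kbps -> 1331.64 kbps (2 dp)

1331.64


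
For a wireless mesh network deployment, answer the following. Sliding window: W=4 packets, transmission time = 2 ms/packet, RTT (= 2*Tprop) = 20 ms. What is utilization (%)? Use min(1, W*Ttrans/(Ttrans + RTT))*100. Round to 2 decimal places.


Given: W = 4, Ttrans = 2 ms, RTT = 20 ms (= 2 * Tprop, Tprop = 10 ms)
Cycle time = Ttrans + RTT = 2 + 20 = 22 ms (first packet sent until its ACK returns)
W * Ttrans = 4 * 2 = 8 ms of sending per cycle
W * Ttrans / (Ttrans + RTT) = 8 / 22 = 0.363636
U = min(1, 0.363636) = 0.363636
U% = 36.36%

36.36


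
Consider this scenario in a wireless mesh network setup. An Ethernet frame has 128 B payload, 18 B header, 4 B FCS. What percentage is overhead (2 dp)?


Given: payload = 128 B, header = 18 B, trailer = 4 B
Overhead bytes = header + trailer = 18 + 4 = 22
Total frame = payload + overhead = 128 + 22 = 150
Overhead % = 22 / 150 * 100 = 14.6667% -> 14.67% (2 dp)

14.67


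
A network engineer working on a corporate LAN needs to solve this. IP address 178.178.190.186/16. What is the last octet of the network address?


Given: IP = 178.178.190.186, prefix = /16
Subnet mask = 255.255.0.0
Last octet of IP: 186
Last octet of mask: 0
Network last octet = 186 AND 0 = 0

0


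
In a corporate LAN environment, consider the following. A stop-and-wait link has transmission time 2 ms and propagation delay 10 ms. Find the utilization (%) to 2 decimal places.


Given: Ttrans = 2 ms, Tprop = 10 ms
RTT = 2 * Tprop = 2 * 10 = 20 ms
U = Ttrans / (Ttrans + RTT)
U = 2 / (2 + 20)
U = 2 / 22 = 0.090909
U% = 9.09%

9.09


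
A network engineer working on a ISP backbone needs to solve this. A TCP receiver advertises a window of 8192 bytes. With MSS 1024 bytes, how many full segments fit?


Given: RWND = 8192 bytes, MSS = 1024 bytes
Full segments = floor(RWND / MSS)
Full segments = floor(8192 / 1024)
Full segments = floor(8.0) = 8

8


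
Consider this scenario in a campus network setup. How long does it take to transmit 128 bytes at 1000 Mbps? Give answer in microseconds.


Given: packet = 128 bytes, bandwidth = 1000 Mbps
Packet in bits = 128 * 8 = 1024 bits
Bandwidth = 1000 * 10^6 = 1000000000 bps
Time = 1024 / 1000000000 seconds
Time in us = 1024 * 10^6 / 1000000000 = 1.024

1.024


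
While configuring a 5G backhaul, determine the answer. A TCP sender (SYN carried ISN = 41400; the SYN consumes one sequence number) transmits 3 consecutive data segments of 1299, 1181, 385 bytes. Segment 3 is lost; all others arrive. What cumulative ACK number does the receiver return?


SYN uses sequence number 41400; first data byte = ISN + 1 = 41401.
Segment 1: SEQ = 41401, len = 1299 B, covers [41401, 42699]
Segment 2: SEQ = 42700, len = 1181 B, covers [42700, 43880]
Segment 3: SEQ = 43881, len = 385 B, covers [43881, 44265] [LOST]
In-order data received: bytes [41401, 43880] (segments 1..2).
Segment 3 missing -> gap begins at byte 43881.
Cumulative ACK = next expected in-order byte = 41401 + 1299 + 1181 = 43881

43881


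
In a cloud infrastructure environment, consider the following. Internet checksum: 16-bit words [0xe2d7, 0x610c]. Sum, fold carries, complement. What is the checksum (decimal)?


Given words: [0xe2d7, 0x610c]
Step 1: Sum all words
Raw sum = 58071 + 24844 = 82915
Step 2: Fold carry: (17379 + 1) = 17380
One's complement = ~17380 & 0xFFFF = 48155

48155


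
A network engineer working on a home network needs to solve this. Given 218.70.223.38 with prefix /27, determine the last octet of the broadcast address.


Given: IP = 218.70.223.38, prefix = /27
Host bits = 32 - 27 = 5
Network last octet = 38 AND mask = 32
Host part size = 2^5 - 1 = 31
Broadcast last octet = 32 OR 31 = 63

63


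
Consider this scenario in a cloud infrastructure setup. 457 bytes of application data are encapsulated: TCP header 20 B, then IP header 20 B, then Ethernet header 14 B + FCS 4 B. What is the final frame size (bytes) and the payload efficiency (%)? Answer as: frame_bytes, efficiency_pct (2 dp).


TCP segment = 457 + 20 = 477 B
IP packet = 477 + 20 = 497 B
Ethernet frame = 497 + 14 + 4 = 515 B
Efficiency = app / frame = 457 / 515 = 0.887379 = 88.7379% -> 88.74% (2 dp)

515, 88.74


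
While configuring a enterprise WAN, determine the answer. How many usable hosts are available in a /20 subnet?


Given: subnet mask /20
Host bits = 32 - 20 = 12
Total addresses = 2^12 = 4096
Usable hosts = 4096 - 2 (network + broadcast) = 4094

4094


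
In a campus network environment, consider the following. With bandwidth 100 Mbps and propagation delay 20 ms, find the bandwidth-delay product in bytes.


Given: bandwidth = 100 Mbps, delay = 20 ms
BDP in bits = 100 * 10^6 * 20 / 1000
BDP in bits = 2000000
BDP in bytes = 2000000 / 8 = 250000

250000


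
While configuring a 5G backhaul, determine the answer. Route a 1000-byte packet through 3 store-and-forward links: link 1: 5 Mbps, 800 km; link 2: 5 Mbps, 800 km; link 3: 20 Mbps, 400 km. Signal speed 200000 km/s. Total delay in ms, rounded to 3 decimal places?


Packet = 1000 bytes = 8000 bits. Store-and-forward: sum (t_trans + t_prop) per link.
Link 1: t_trans = 8000/(5*10^6) s = 1.6000 ms; t_prop = 800/200000 s = 4.0000 ms; subtotal = 5.6000 ms
Link 2: t_trans = 8000/(5*10^6) s = 1.6000 ms; t_prop = 800/200000 s = 4.0000 ms; subtotal = 5.6000 ms
Link 3: t_trans = 8000/(20*10^6) s = 0.4000 ms; t_prop = 400/200000 s = 2.0000 ms; subtotal = 2.4000 ms
End-to-end = 5.6000 + 5.6000 + 2.4000 = 13.6000 ms -> 13.600 ms (3 dp)

13.600


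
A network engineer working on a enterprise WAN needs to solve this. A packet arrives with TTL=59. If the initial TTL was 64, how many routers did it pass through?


Given: initial TTL = 64, received TTL = 59
Hops = initial TTL - received TTL
Hops = 64 - 59 = 5

5


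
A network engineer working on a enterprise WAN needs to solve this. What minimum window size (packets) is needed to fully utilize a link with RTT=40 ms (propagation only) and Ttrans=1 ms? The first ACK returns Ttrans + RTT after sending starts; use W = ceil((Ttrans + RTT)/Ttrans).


Given: Ttrans = 1 ms, RTT = 40 ms (= 2 * Tprop, Tprop = 20 ms)
Time until first ACK returns = Ttrans + RTT = 1 + 40 = 41 ms
Need W * Ttrans >= Ttrans + RTT  ->  W >= (Ttrans + RTT) / Ttrans
(Ttrans + RTT) / Ttrans = 41 / 1 = 41
W_min = ceil(41) = 41

41


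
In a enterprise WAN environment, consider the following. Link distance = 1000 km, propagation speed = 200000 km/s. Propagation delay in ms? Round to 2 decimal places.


Given: distance = 1000 km, speed = 200000 km/s
Delay = distance / speed = 1000 / 200000 seconds
Delay in ms = 1000 * 1000 / 200000
Delay = 5.0000 ms
Rounded to 2 dp = 5.00 ms

5.00


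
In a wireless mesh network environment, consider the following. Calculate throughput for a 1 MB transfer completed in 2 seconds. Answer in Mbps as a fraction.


Given: file = 1 MB, time = 2 s
File in Mb = 1 * 8 = 8 Mb
Throughput = 8 / 2 Mbps
Throughput = 4 Mbps

4


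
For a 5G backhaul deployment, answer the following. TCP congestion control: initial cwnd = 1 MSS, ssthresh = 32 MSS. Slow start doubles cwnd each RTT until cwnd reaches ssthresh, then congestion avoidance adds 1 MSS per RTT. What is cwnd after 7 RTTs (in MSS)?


RTT 0: cwnd = 1 MSS (initial)
RTT 1: cwnd = 2 MSS (slow start, doubled)
RTT 2: cwnd = 4 MSS (slow start, doubled)
RTT 3: cwnd = 8 MSS (slow start, doubled)
RTT 4: cwnd = 16 MSS (slow start, doubled)
RTT 5: cwnd = 32 MSS (slow start, doubled)
RTT 6: cwnd = 33 MSS (congestion avoidance, +1)
RTT 7: cwnd = 34 MSS (congestion avoidance, +1)

34


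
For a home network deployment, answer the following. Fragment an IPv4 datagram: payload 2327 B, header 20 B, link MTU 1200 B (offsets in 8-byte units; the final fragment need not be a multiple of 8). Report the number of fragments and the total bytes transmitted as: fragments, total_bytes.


Max data per non-final fragment = floor((MTU - header)/8)*8 = floor((1200 - 20)/8)*8 = floor(1180/8)*8 = 1176 B
Final fragment needs no 8-byte alignment: it can carry up to MTU - header = 1180 B
Non-final fragments needed = ceil((payload - 1180) / 1176) = ceil(1147/1176) = ceil(0.9753) = 1
Number of fragments = 1 + 1 = 2
Fragment sizes (data): 1 * 1176 B + 1151 B (last, 1151 <= 1180 OK)
Total bytes sent = payload + n_frags * header = 2327 + 2*20 = 2327 + 40 = 2367 B

2, 2367


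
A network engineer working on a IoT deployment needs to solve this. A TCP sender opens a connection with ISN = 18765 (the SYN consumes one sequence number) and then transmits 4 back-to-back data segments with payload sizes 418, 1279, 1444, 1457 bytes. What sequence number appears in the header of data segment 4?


The SYN occupies sequence number ISN = 18765, so the first data byte is ISN + 1 = 18766.
SEQ of data segment i = (ISN + 1) + sum of payload sizes of segments 1..i-1.
Segment 1: SEQ = 18766, payload = 418 bytes
Segment 2: SEQ = 19184, payload = 1279 bytes
Segment 3: SEQ = 20463, payload = 1444 bytes
Segment 4: SEQ = 21907, payload = 1457 bytes
SEQ of segment 4 = 18766 + 418 + 1279 + 1444 = 21907

21907


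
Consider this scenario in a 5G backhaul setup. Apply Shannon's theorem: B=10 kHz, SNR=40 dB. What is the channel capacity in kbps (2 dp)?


Given: B = 10 kHz, SNR = 40 dB
SNR linear = 10^(40/10) = 10000
1 + SNR = 10001
log2(10001) = 13.2878566418
C = 10 * 1000 * 13.2878566418 = 132878.5664 bps
C = 132.878566 kbps -> 132.88 kbps (2 dp)

132.88


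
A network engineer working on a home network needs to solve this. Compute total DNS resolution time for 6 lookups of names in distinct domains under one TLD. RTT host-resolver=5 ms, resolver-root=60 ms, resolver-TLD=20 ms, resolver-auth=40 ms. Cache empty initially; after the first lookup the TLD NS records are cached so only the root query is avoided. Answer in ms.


Lookup 1 (cold cache): local + root + TLD + auth = 5 + 60 + 20 + 40 = 125 ms
Lookups 2..6 (TLD NS cached -> skip root; new domain -> still ask TLD and auth): local + TLD + auth = 5 + 20 + 40 = 65 ms each
Remaining 5 lookups: 5 * 65 = 325 ms
Total = 125 + 325 = 450 ms

450


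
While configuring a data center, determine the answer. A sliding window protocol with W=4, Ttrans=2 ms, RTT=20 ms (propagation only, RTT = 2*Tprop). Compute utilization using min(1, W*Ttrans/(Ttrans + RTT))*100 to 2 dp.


Given: W = 4, Ttrans = 2 ms, RTT = 20 ms (= 2 * Tprop, Tprop = 10 ms)
Cycle time = Ttrans + RTT = 2 + 20 = 22 ms (first packet sent until its ACK returns)
W * Ttrans = 4 * 2 = 8 ms of sending per cycle
W * Ttrans / (Ttrans + RTT) = 8 / 22 = 0.363636
U = min(1, 0.363636) = 0.363636
U% = 36.36%

36.36


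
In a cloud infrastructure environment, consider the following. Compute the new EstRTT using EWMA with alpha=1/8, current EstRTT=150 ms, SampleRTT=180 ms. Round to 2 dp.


Given: EstRTT = 150 ms, SampleRTT = 180 ms, alpha = 1/8
New EstRTT = (1 - alpha) * EstRTT + alpha * SampleRTT
(7/8) * 150 = 131.25
(1/8) * 180 = 22.5
New EstRTT = 131.25 + 22.5 = 153.75 ms -> 153.75 ms (2 dp)

153.75


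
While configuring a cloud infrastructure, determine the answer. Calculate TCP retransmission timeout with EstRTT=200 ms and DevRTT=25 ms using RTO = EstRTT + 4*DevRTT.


Given: EstRTT = 200 ms, DevRTT = 25 ms
Timeout = EstRTT + 4 * DevRTT
4 * DevRTT = 4 * 25 = 100
Timeout = 200 + 100 = 300 ms

300


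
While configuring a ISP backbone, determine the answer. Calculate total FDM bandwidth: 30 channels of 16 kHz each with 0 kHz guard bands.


Given: 30 channels, 16 kHz each, guard = 0 kHz
Channel bandwidth = 30 * 16 = 480 kHz
Guard bands = 29 gaps * 0 kHz = 0 kHz
Total = 480 + 0 = 480 kHz

480


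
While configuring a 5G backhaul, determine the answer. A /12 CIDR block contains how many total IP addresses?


Given: CIDR prefix /12
Host bits = 32 - 12 = 20
Total addresses = 2^20 = 1048576

1048576


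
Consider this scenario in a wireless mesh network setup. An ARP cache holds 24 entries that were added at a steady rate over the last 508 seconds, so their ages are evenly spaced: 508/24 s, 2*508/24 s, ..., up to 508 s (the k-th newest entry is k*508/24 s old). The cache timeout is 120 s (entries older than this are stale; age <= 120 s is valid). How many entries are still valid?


Ages are k * 508/24 s for k = 1..24 (spacing = 21.1667 s).
Entry k is valid iff k * 508/24 <= 120 iff k <= 24 * 120 / 508 = 5.6693
n_valid = floor(5.6693) = 5
(n_stale = 24 - 5 = 19)

5


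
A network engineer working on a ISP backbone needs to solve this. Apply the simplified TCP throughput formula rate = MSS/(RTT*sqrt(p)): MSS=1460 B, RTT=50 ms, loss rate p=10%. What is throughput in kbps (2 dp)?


Given: MSS = 1460 bytes, RTT = 50 ms, loss = 10%
RTT in seconds = 50 / 1000 = 0.05
Loss rate = 10% = 0.1
sqrt(loss) = sqrt(0.1) = 0.316227766017
Throughput (bytes/s) = 1460 / (0.05 * 0.316227766017) = 92338.5077
Throughput (kbps) = 92338.5077 * 8 / 1000 = 738.708061 -> 738.71 kbps (2 dp)

738.71


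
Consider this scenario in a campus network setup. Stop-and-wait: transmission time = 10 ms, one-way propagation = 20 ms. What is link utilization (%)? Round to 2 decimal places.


Given: Ttrans = 10 ms, Tprop = 20 ms
RTT = 2 * Tprop = 2 * 20 = 40 ms
U = Ttrans / (Ttrans + RTT)
U = 10 / (10 + 40)
U = 10 / 50 = 0.2
U% = 20.00%

20.00


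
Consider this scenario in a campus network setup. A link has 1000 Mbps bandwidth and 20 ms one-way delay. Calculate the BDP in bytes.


Given: bandwidth = 1000 Mbps, delay = 20 ms
BDP in bits = 1000 * 10^6 * 20 / 1000
BDP in bits = 20000000
BDP in bytes = 20000000 / 8 = 2500000

2500000


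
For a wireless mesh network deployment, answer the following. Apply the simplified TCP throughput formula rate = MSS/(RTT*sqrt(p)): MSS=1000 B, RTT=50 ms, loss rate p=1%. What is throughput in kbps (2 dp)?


Given: MSS = 1000 bytes, RTT = 50 ms, loss = 1%
RTT in seconds = 50 / 1000 = 0.05
Loss rate = 1% = 0.01
sqrt(loss) = sqrt(0.01) = 0.1
Throughput (bytes/s) = 1000 / (0.05 * 0.1) = 200000.0000
Throughput (kbps) = 200000.0000 * 8 / 1000 = 1600.000000 -> 1600.00 kbps (2 dp)

1600.00


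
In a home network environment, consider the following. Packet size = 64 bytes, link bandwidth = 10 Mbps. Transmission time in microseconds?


Given: packet = 64 bytes, bandwidth = 10 Mbps
Packet in bits = 64 * 8 = 512 bits
Bandwidth = 10 * 10^6 = 10000000 bps
Time = 512 / 10000000 seconds
Time in us = 512 * 10^6 / 10000000 = 51.2

51.2


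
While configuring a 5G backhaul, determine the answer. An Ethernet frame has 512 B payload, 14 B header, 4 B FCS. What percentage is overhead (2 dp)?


Given: payload = 512 B, header = 14 B, trailer = 4 B
Overhead bytes = header + trailer = 14 + 4 = 18
Total frame = payload + overhead = 512 + 18 = 530
Overhead % = 18 / 530 * 100 = 3.3962% -> 3.40% (2 dp)

3.40


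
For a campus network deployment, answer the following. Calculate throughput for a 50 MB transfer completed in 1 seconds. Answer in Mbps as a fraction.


Given: file = 50 MB, time = 1 s
File in Mb = 50 * 8 = 400 Mb
Throughput = 400 / 1 Mbps
Throughput = 400 Mbps

400


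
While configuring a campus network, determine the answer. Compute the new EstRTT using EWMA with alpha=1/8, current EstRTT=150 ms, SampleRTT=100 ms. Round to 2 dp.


Given: EstRTT = 150 ms, SampleRTT = 100 ms, alpha = 1/8
New EstRTT = (1 - alpha) * EstRTT + alpha * SampleRTT
(7/8) * 150 = 131.25
(1/8) * 100 = 12.5
New EstRTT = 131.25 + 12.5 = 143.75 ms -> 143.75 ms (2 dp)

143.75


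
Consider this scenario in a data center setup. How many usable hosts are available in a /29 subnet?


Given: subnet mask /29
Host bits = 32 - 29 = 3
Total addresses = 2^3 = 8
Usable hosts = 8 - 2 (network + broadcast) = 6

6


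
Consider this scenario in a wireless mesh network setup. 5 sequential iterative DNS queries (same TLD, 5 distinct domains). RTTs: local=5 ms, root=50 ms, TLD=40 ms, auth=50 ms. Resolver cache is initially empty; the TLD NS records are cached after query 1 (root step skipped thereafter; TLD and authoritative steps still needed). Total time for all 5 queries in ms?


Lookup 1 (cold cache): local + root + TLD + auth = 5 + 50 + 40 + 50 = 145 ms
Lookups 2..5 (TLD NS cached -> skip root; new domain -> still ask TLD and auth): local + TLD + auth = 5 + 40 + 50 = 95 ms each
Remaining 4 lookups: 4 * 95 = 380 ms
Total = 145 + 380 = 525 ms

525


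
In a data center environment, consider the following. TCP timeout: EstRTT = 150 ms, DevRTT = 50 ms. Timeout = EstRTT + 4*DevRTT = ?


Given: EstRTT = 150 ms, DevRTT = 50 ms
Timeout = EstRTT + 4 * DevRTT
4 * DevRTT = 4 * 50 = 200
Timeout = 150 + 200 = 350 ms

350


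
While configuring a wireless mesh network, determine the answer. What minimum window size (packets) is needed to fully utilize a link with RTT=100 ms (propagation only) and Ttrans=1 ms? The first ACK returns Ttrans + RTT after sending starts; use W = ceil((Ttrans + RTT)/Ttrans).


Given: Ttrans = 1 ms, RTT = 100 ms (= 2 * Tprop, Tprop = 50 ms)
Time until first ACK returns = Ttrans + RTT = 1 + 100 = 101 ms
Need W * Ttrans >= Ttrans + RTT  ->  W >= (Ttrans + RTT) / Ttrans
(Ttrans + RTT) / Ttrans = 101 / 1 = 101
W_min = ceil(101) = 101

101


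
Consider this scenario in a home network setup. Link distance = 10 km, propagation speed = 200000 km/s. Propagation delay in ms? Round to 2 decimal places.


Given: distance = 10 km, speed = 200000 km/s
Delay = distance / speed = 10 / 200000 seconds
Delay in ms = 10 * 1000 / 200000
Delay = 0.0500 ms
Rounded to 2 dp = 0.05 ms

0.05


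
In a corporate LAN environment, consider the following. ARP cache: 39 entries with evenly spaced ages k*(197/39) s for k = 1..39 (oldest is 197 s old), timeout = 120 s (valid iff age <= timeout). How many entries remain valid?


Ages are k * 197/39 s for k = 1..39 (spacing = 5.0513 s).
Entry k is valid iff k * 197/39 <= 120 iff k <= 39 * 120 / 197 = 23.7563
n_valid = floor(23.7563) = 23
(n_stale = 39 - 23 = 16)

23


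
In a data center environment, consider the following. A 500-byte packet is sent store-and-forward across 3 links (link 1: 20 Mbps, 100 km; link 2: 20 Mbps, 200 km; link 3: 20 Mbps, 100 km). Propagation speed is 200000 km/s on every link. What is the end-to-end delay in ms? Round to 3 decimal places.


Packet = 500 bytes = 4000 bits. Store-and-forward: sum (t_trans + t_prop) per link.
Link 1: t_trans = 4000/(20*10^6) s = 0.2000 ms; t_prop = 100/200000 s = 0.5000 ms; subtotal = 0.7000 ms
Link 2: t_trans = 4000/(20*10^6) s = 0.2000 ms; t_prop = 200/200000 s = 1.0000 ms; subtotal = 1.2000 ms
Link 3: t_trans = 4000/(20*10^6) s = 0.2000 ms; t_prop = 100/200000 s = 0.5000 ms; subtotal = 0.7000 ms
End-to-end = 0.7000 + 1.2000 + 0.7000 = 2.6000 ms -> 2.600 ms (3 dp)

2.600


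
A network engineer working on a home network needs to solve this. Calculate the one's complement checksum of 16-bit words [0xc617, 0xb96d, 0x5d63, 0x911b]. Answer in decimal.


Given words: [0xc617, 0xb96d, 0x5d63, 0x911b]
Step 1: Sum all words
Raw sum = 50711 + 47469 + 23907 + 37147 = 159234
Step 2: Fold carry: (28162 + 2) = 28164
One's complement = ~28164 & 0xFFFF = 37371

37371


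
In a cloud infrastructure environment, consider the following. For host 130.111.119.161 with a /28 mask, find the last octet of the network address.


Given: IP = 130.111.119.161, prefix = /28
Subnet mask = 255.255.255.240
Last octet of IP: 161
Last octet of mask: 240
Network last octet = 161 AND 240 = 160

160


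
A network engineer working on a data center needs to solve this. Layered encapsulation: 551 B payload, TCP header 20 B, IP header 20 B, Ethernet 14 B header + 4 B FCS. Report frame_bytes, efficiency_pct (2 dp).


TCP segment = 551 + 20 = 571 B
IP packet = 571 + 20 = 591 B
Ethernet frame = 591 + 14 + 4 = 609 B
Efficiency = app / frame = 551 / 609 = 0.904762 = 90.4762% -> 90.48% (2 dp)

609, 90.48


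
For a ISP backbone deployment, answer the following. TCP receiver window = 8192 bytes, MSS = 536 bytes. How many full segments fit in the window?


Given: RWND = 8192 bytes, MSS = 536 bytes
Full segments = floor(RWND / MSS)
Full segments = floor(8192 / 536)
Full segments = floor(15.2836) = 15

15


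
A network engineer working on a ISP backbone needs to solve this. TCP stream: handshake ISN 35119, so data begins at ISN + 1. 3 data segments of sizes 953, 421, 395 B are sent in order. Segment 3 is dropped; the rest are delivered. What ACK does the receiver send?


SYN uses sequence number 35119; first data byte = ISN + 1 = 35120.
Segment 1: SEQ = 35120, len = 953 B, covers [35120, 36072]
Segment 2: SEQ = 36073, len = 421 B, covers [36073, 36493]
Segment 3: SEQ = 36494, len = 395 B, covers [36494, 36888] [LOST]
In-order data received: bytes [35120, 36493] (segments 1..2).
Segment 3 missing -> gap begins at byte 36494.
Cumulative ACK = next expected in-order byte = 35120 + 953 + 421 = 36494

36494


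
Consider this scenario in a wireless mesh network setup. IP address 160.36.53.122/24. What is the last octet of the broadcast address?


Given: IP = 160.36.53.122, prefix = /24
Host bits = 32 - 24 = 8
Network last octet = 122 AND mask = 0
Host part size = 2^8 - 1 = 255
Broadcast last octet = 0 OR 255 = 255

255


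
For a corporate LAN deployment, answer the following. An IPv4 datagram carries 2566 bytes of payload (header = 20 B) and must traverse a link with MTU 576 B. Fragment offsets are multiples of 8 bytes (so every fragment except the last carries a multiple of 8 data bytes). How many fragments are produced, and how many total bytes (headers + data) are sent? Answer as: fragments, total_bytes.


Max data per non-final fragment = floor((MTU - header)/8)*8 = floor((576 - 20)/8)*8 = floor(556/8)*8 = 552 B
Final fragment needs no 8-byte alignment: it can carry up to MTU - header = 556 B
Non-final fragments needed = ceil((payload - 556) / 552) = ceil(2010/552) = ceil(3.6413) = 4
Number of fragments = 4 + 1 = 5
Fragment sizes (data): 4 * 552 B + 358 B (last, 358 <= 556 OK)
Total bytes sent = payload + n_frags * header = 2566 + 5*20 = 2566 + 100 = 2666 B

5, 2666


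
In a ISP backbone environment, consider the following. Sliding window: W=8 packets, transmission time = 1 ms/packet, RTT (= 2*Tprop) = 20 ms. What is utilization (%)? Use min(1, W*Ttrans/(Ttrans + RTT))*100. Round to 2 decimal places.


Given: W = 8, Ttrans = 1 ms, RTT = 20 ms (= 2 * Tprop, Tprop = 10 ms)
Cycle time = Ttrans + RTT = 1 + 20 = 21 ms (first packet sent until its ACK returns)
W * Ttrans = 8 * 1 = 8 ms of sending per cycle
W * Ttrans / (Ttrans + RTT) = 8 / 21 = 0.380952
U = min(1, 0.380952) = 0.380952
U% = 38.10%

38.10


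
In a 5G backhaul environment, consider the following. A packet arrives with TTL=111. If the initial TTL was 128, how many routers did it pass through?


Given: initial TTL = 128, received TTL = 111
Hops = initial TTL - received TTL
Hops = 128 - 111 = 17

17


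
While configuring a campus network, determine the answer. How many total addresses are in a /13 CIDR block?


Given: CIDR prefix /13
Host bits = 32 - 13 = 19
Total addresses = 2^19 = 524288

524288


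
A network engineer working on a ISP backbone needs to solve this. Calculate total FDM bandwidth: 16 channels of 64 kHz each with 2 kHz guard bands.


Given: 16 channels, 64 kHz each, guard = 2 kHz
Channel bandwidth = 16 * 64 = 1024 kHz
Guard bands = 15 gaps * 2 kHz = 30 kHz
Total = 1024 + 30 = 1054 kHz

1054


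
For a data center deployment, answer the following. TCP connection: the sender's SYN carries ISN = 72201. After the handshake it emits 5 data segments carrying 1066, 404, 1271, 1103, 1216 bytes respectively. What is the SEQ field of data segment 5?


The SYN occupies sequence number ISN = 72201, so the first data byte is ISN + 1 = 72202.
SEQ of data segment i = (ISN + 1) + sum of payload sizes of segments 1..i-1.
Segment 1: SEQ = 72202, payload = 1066 bytes
Segment 2: SEQ = 73268, payload = 404 bytes
Segment 3: SEQ = 73672, payload = 1271 bytes
Segment 4: SEQ = 74943, payload = 1103 bytes
Segment 5: SEQ = 76046, payload = 1216 bytes
SEQ of segment 5 = 72202 + 1066 + 404 + 1271 + 1103 = 76046

76046


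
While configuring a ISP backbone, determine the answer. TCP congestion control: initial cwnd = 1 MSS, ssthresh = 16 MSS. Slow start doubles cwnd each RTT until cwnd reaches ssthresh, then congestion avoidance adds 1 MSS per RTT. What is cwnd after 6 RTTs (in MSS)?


RTT 0: cwnd = 1 MSS (initial)
RTT 1: cwnd = 2 MSS (slow start, doubled)
RTT 2: cwnd = 4 MSS (slow start, doubled)
RTT 3: cwnd = 8 MSS (slow start, doubled)
RTT 4: cwnd = 16 MSS (slow start, doubled)
RTT 5: cwnd = 17 MSS (congestion avoidance, +1)
RTT 6: cwnd = 18 MSS (congestion avoidance, +1)

18


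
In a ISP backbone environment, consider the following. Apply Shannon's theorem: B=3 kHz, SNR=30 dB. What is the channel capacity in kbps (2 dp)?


Given: B = 3 kHz, SNR = 30 dB
SNR linear = 10^(30/10) = 1000
1 + SNR = 1001
log2(1001) = 9.9672262588
C = 3 * 1000 * 9.9672262588 = 29901.6788 bps
C = 29.901679 kbps -> 29.90 kbps (2 dp)

29.90


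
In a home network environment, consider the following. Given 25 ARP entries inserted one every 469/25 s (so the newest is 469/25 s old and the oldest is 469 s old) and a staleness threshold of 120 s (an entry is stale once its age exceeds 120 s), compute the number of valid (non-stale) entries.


Ages are k * 469/25 s for k = 1..25 (spacing = 18.7600 s).
Entry k is valid iff k * 469/25 <= 120 iff k <= 25 * 120 / 469 = 6.3966
n_valid = floor(6.3966) = 6
(n_stale = 25 - 6 = 19)

6


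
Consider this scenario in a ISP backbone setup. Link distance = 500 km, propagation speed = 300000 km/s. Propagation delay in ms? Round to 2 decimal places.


Given: distance = 500 km, speed = 300000 km/s
Delay = distance / speed = 500 / 300000 seconds
Delay in ms = 500 * 1000 / 300000
Delay = 1.6667 ms
Rounded to 2 dp = 1.67 ms

1.67


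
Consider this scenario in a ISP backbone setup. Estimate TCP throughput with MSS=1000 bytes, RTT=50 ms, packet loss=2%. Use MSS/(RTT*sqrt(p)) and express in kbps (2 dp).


Given: MSS = 1000 bytes, RTT = 50 ms, loss = 2%
RTT in seconds = 50 / 1000 = 0.05
Loss rate = 2% = 0.02
sqrt(loss) = sqrt(0.02) = 0.141421356237
Throughput (bytes/s) = 1000 / (0.05 * 0.141421356237) = 141421.3562
Throughput (kbps) = 141421.3562 * 8 / 1000 = 1131.370850 -> 1131.37 kbps (2 dp)

1131.37


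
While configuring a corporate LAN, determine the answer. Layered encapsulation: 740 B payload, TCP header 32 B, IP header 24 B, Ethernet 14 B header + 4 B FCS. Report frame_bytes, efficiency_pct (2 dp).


TCP segment = 740 + 32 = 772 B
IP packet = 772 + 24 = 796 B
Ethernet frame = 796 + 14 + 4 = 814 B
Efficiency = app / frame = 740 / 814 = 0.909091 = 90.9091% -> 90.91% (2 dp)

814, 90.91


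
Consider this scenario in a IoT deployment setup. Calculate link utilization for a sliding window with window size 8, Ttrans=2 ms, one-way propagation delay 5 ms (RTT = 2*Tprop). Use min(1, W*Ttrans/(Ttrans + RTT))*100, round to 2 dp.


Given: W = 8, Ttrans = 2 ms, RTT = 10 ms (= 2 * Tprop, Tprop = 5 ms)
Cycle time = Ttrans + RTT = 2 + 10 = 12 ms (first packet sent until its ACK returns)
W * Ttrans = 8 * 2 = 16 ms of sending per cycle
W * Ttrans / (Ttrans + RTT) = 16 / 12 = 1.333333
U = min(1, 1.333333) = 1.000000
U% = 100.00%

100.00


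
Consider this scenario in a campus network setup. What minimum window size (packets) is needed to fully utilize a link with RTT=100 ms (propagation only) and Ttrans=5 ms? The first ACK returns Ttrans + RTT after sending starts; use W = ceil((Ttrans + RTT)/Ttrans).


Given: Ttrans = 5 ms, RTT = 100 ms (= 2 * Tprop, Tprop = 50 ms)
Time until first ACK returns = Ttrans + RTT = 5 + 100 = 105 ms
Need W * Ttrans >= Ttrans + RTT  ->  W >= (Ttrans + RTT) / Ttrans
(Ttrans + RTT) / Ttrans = 105 / 5 = 21
W_min = ceil(21) = 21

21


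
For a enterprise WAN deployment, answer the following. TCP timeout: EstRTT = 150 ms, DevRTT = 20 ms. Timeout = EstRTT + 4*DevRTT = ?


Given: EstRTT = 150 ms, DevRTT = 20 ms
Timeout = EstRTT + 4 * DevRTT
4 * DevRTT = 4 * 20 = 80
Timeout = 150 + 80 = 230 ms

230


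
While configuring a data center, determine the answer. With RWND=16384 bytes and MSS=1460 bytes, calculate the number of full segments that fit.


Given: RWND = 16384 bytes, MSS = 1460 bytes
Full segments = floor(RWND / MSS)
Full segments = floor(16384 / 1460)
Full segments = floor(11.2219) = 11

11


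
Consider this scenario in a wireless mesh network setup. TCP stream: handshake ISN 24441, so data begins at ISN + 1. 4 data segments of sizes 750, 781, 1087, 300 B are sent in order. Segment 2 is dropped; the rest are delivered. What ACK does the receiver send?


SYN uses sequence number 24441; first data byte = ISN + 1 = 24442.
Segment 1: SEQ = 24442, len = 750 B, covers [24442, 25191]
Segment 2: SEQ = 25192, len = 781 B, covers [25192, 25972] [LOST]
Segment 3: SEQ = 25973, len = 1087 B, covers [25973, 27059]
Segment 4: SEQ = 27060, len = 300 B, covers [27060, 27359]
In-order data received: bytes [24442, 25191] (segments 1..1).
Segment 2 missing -> gap begins at byte 25192; later segments buffered out of order.
Cumulative ACK = next expected in-order byte = 24442 + 750 = 25192

25192


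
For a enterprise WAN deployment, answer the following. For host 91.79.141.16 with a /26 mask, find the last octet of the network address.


Given: IP = 91.79.141.16, prefix = /26
Subnet mask = 255.255.255.192
Last octet of IP: 16
Last octet of mask: 192
Network last octet = 16 AND 192 = 0

0
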